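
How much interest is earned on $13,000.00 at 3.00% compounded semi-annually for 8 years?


Compound interest earned = final amount − principal.
A = P(1 + r/n)^(nt) = $13,000.00 × (1 + 0.03/2)^(2 × 8) = $16,496.81
Interest = A − P = $16,496.81 − $13,000.00 = $3,496.81

Interest = A - P = $3,496.81


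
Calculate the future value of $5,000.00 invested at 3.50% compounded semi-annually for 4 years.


Compound interest formula: A = P(1 + r/n)^(nt)
A = $5,000.00 × (1 + 0.035/2)^(2 × 4)
Growth factor: (1 + 0.035/2)^8 = 1.148882
A = $5,000.00 × 1.148882
A = $5,744.41

A = P(1 + r/n)^(nt) = $5,744.41


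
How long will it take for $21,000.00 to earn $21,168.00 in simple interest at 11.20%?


Rearrange the simple interest formula for t:
I = P × r × t  ⇒  t = I / (P × r)
t = $21,168.00 / ($21,000.00 × 0.112)
t = 9

t = I/(P×r) = 9 years


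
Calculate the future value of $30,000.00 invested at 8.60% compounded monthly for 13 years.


Compound interest formula: A = P(1 + r/n)^(nt)
A = $30,000.00 × (1 + 0.086/12)^(12 × 13)
Growth factor: (1 + 0.086/12)^156 = 3.0465593
A = $30,000.00 × 3.0465593
A = $91,396.78

A = P(1 + r/n)^(nt) = $91,396.78


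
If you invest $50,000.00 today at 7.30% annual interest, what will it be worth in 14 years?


Future value formula: FV = PV × (1 + r)^t
FV = $50,000.00 × (1 + 0.073)^14
FV = $50,000.00 × 2.681613
FV = $134,080.65

FV = PV × (1 + r)^t = $134,080.65


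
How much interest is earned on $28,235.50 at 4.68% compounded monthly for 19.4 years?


Compound interest earned = final amount − principal.
A = P(1 + r/n)^(nt) = $28,235.50 × (1 + 0.0468/12)^(12 × 19.4) = $69,876.84
Interest = A − P = $69,876.84 − $28,235.50 = $41,641.34

Interest = A - P = $41,641.34


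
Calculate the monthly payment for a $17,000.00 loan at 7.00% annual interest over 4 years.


Loan payment formula: PMT = PV × r / (1 − (1 + r)^(−n))
Monthly rate r = 0.07/12 ≈ 0.00583333, n = 48 months
Denominator: 1 − (1 + 0.07/12)^(−48) = 0.243601
PMT = $17,000.00 × (0.07/12) / 0.243601
PMT = $407.09 per month

PMT = PV × r / (1-(1+r)^(-n)) = $407.09/month


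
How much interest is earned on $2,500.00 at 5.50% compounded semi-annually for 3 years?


Compound interest earned = final amount − principal.
A = P(1 + r/n)^(nt) = $2,500.00 × (1 + 0.055/2)^(2 × 3) = $2,941.92
Interest = A − P = $2,941.92 − $2,500.00 = $441.92

Interest = A - P = $441.92


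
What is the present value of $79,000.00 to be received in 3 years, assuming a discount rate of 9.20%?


Present value formula: PV = FV / (1 + r)^t
PV = $79,000.00 / (1 + 0.092)^3
PV = $79,000.00 / 1.3021707
PV = $60,667.93

PV = FV / (1 + r)^t = $60,667.93


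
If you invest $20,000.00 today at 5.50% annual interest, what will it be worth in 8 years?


Future value formula: FV = PV × (1 + r)^t
FV = $20,000.00 × (1 + 0.055)^8
FV = $20,000.00 × 1.5346865
FV = $30,693.73

FV = PV × (1 + r)^t = $30,693.73


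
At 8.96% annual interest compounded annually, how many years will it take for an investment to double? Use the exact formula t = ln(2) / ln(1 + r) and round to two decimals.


Doubling condition: (1 + r)^t = 2
Take ln of both sides: t × ln(1 + r) = ln(2)
t = ln(2) / ln(1 + r)
t = 0.693147 / 0.085811
t = 8.08

t = ln(2) / ln(1 + r) = 8.08 years


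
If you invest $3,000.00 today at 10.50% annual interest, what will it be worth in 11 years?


Future value formula: FV = PV × (1 + r)^t
FV = $3,000.00 × (1 + 0.105)^11
FV = $3,000.00 × 2.999059
FV = $8,997.18

FV = PV × (1 + r)^t = $8,997.18


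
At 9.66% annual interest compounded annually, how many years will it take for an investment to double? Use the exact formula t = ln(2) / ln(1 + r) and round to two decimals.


Doubling condition: (1 + r)^t = 2
Take ln of both sides: t × ln(1 + r) = ln(2)
t = ln(2) / ln(1 + r)
t = 0.693147 / 0.092214
t = 7.52

t = ln(2) / ln(1 + r) = 7.52 years


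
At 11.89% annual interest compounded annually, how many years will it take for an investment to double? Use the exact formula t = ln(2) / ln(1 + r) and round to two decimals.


Doubling condition: (1 + r)^t = 2
Take ln of both sides: t × ln(1 + r) = ln(2)
t = ln(2) / ln(1 + r)
t = 0.693147 / 0.112346
t = 6.17

t = ln(2) / ln(1 + r) = 6.17 years


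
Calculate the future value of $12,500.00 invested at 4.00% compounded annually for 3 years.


Compound interest formula: A = P(1 + r/n)^(nt)
A = $12,500.00 × (1 + 0.04/1)^(1 × 3)
Growth factor: (1 + 0.04/1)^3 = 1.124864
A = $12,500.00 × 1.124864
A = $14,060.80

A = P(1 + r/n)^(nt) = $14,060.80


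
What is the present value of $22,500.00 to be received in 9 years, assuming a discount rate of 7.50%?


Present value formula: PV = FV / (1 + r)^t
PV = $22,500.00 / (1 + 0.075)^9
PV = $22,500.00 / 1.917239
PV = $11,735.63

PV = FV / (1 + r)^t = $11,735.63


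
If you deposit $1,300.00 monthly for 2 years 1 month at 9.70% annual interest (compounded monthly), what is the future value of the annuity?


Future value of an ordinary annuity: FV = PMT × ((1 + r)^n − 1) / r
Monthly rate r = 0.097/12 ≈ 0.00808333, n = 25
FV = $1,300.00 × ((1 + 0.097/12)^25 − 1) / (0.097/12)
FV = $1,300.00 × 27.582197
FV = $35,856.86

FV = PMT × ((1+r)^n - 1)/r = $35,856.86


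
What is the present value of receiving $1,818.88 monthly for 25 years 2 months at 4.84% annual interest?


Present value of an ordinary annuity: PV = PMT × (1 − (1 + r)^(−n)) / r
Monthly rate r = 0.0484/12 ≈ 0.00403333, n = 302
PV = $1,818.88 × (1 − (1 + 0.0484/12)^(−302)) / (0.0484/12)
PV = $1,818.88 × 174.4147798
PV = $317,239.55

PV = PMT × (1-(1+r)^(-n))/r = $317,239.55


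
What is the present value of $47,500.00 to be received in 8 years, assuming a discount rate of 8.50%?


Present value formula: PV = FV / (1 + r)^t
PV = $47,500.00 / (1 + 0.085)^8
PV = $47,500.00 / 1.920604
PV = $24,731.80

PV = FV / (1 + r)^t = $24,731.80


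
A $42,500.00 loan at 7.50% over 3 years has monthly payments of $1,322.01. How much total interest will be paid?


Total paid over the life of the loan = PMT × n.
Total paid = $1,322.01 × 36 = $47,592.36
Total interest = total paid − principal = $47,592.36 − $42,500.00 = $5,092.36

Total interest = (PMT × n) - PV = $5,092.36


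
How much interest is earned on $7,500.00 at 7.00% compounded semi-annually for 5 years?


Compound interest earned = final amount − principal.
A = P(1 + r/n)^(nt) = $7,500.00 × (1 + 0.07/2)^(2 × 5) = $10,579.49
Interest = A − P = $10,579.49 − $7,500.00 = $3,079.49

Interest = A - P = $3,079.49


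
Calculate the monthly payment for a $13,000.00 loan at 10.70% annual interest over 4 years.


Loan payment formula: PMT = PV × r / (1 − (1 + r)^(−n))
Monthly rate r = 0.107/12 ≈ 0.00891667, n = 48 months
Denominator: 1 − (1 + 0.107/12)^(−48) = 0.346951
PMT = $13,000.00 × (0.107/12) / 0.346951
PMT = $334.10 per month

PMT = PV × r / (1-(1+r)^(-n)) = $334.10/month


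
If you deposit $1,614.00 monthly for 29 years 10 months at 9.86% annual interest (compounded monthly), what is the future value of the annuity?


Future value of an ordinary annuity: FV = PMT × ((1 + r)^n − 1) / r
Monthly rate r = 0.0986/12 ≈ 0.00821667, n = 358
FV = $1,614.00 × ((1 + 0.0986/12)^358 − 1) / (0.0986/12)
FV = $1,614.00 × 2156.489891
FV = $3,480,574.68

FV = PMT × ((1+r)^n - 1)/r = $3,480,574.68


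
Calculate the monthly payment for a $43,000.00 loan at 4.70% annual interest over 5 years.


Loan payment formula: PMT = PV × r / (1 − (1 + r)^(−n))
Monthly rate r = 0.047/12 ≈ 0.00391667, n = 60 months
Denominator: 1 − (1 + 0.047/12)^(−60) = 0.209066
PMT = $43,000.00 × (0.047/12) / 0.209066
PMT = $805.57 per month

PMT = PV × r / (1-(1+r)^(-n)) = $805.57/month


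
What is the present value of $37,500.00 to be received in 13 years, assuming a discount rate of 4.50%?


Present value formula: PV = FV / (1 + r)^t
PV = $37,500.00 / (1 + 0.045)^13
PV = $37,500.00 / 1.772196
PV = $21,160.19

PV = FV / (1 + r)^t = $21,160.19


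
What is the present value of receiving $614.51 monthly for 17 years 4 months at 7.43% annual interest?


Present value of an ordinary annuity: PV = PMT × (1 − (1 + r)^(−n)) / r
Monthly rate r = 0.0743/12 ≈ 0.00619167, n = 208
PV = $614.51 × (1 − (1 + 0.0743/12)^(−208)) / (0.0743/12)
PV = $614.51 × 116.776931
PV = $71,760.59

PV = PMT × (1-(1+r)^(-n))/r = $71,760.59


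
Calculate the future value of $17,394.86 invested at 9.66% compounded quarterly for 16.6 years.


Compound interest formula: A = P(1 + r/n)^(nt)
A = $17,394.86 × (1 + 0.0966/4)^(4 × 16.6)
Growth factor: (1 + 0.0966/4)^66.4 = 4.876868
A = $17,394.86 × 4.876868
A = $84,832.44

A = P(1 + r/n)^(nt) = $84,832.44


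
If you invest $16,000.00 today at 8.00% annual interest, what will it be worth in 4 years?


Future value formula: FV = PV × (1 + r)^t
FV = $16,000.00 × (1 + 0.08)^4
FV = $16,000.00 × 1.360489
FV = $21,767.82

FV = PV × (1 + r)^t = $21,767.82


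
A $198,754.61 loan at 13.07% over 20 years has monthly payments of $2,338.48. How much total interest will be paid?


Total paid over the life of the loan = PMT × n.
Total paid = $2,338.48 × 240 = $561,235.20
Total interest = total paid − principal = $561,235.20 − $198,754.61 = $362,480.59

Total interest = (PMT × n) - PV = $362,480.59


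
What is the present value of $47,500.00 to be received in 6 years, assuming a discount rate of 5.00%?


Present value formula: PV = FV / (1 + r)^t
PV = $47,500.00 / (1 + 0.05)^6
PV = $47,500.00 / 1.3400956
PV = $35,445.23

PV = FV / (1 + r)^t = $35,445.23


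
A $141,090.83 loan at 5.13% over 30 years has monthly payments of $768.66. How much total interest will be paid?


Total paid over the life of the loan = PMT × n.
Total paid = $768.66 × 360 = $276,717.60
Total interest = total paid − principal = $276,717.60 − $141,090.83 = $135,626.77

Total interest = (PMT × n) - PV = $135,626.77


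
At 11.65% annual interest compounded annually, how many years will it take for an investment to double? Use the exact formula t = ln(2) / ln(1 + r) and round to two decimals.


Doubling condition: (1 + r)^t = 2
Take ln of both sides: t × ln(1 + r) = ln(2)
t = ln(2) / ln(1 + r)
t = 0.693147 / 0.110199
t = 6.29

t = ln(2) / ln(1 + r) = 6.29 years


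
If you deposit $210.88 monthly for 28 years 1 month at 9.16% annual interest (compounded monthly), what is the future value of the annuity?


Future value of an ordinary annuity: FV = PMT × ((1 + r)^n − 1) / r
Monthly rate r = 0.0916/12 ≈ 0.00763333, n = 337
FV = $210.88 × ((1 + 0.0916/12)^337 − 1) / (0.0916/12)
FV = $210.88 × 1568.166268
FV = $330,694.90

FV = PMT × ((1+r)^n - 1)/r = $330,694.90


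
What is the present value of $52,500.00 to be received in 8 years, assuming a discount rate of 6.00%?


Present value formula: PV = FV / (1 + r)^t
PV = $52,500.00 / (1 + 0.06)^8
PV = $52,500.00 / 1.593848
PV = $32,939.15

PV = FV / (1 + r)^t = $32,939.15


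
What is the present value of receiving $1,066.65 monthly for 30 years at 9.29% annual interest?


Present value of an ordinary annuity: PV = PMT × (1 − (1 + r)^(−n)) / r
Monthly rate r = 0.0929/12 ≈ 0.00774167, n = 360
PV = $1,066.65 × (1 − (1 + 0.0929/12)^(−360)) / (0.0929/12)
PV = $1,066.65 × 121.127598
PV = $129,200.75

PV = PMT × (1-(1+r)^(-n))/r = $129,200.75


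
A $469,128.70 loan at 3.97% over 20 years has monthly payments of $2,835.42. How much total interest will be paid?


Total paid over the life of the loan = PMT × n.
Total paid = $2,835.42 × 240 = $680,500.80
Total interest = total paid − principal = $680,500.80 − $469,128.70 = $211,372.10

Total interest = (PMT × n) - PV = $211,372.10


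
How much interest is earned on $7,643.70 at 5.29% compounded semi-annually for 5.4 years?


Compound interest earned = final amount − principal.
A = P(1 + r/n)^(nt) = $7,643.70 × (1 + 0.0529/2)^(2 × 5.4) = $10,133.32
Interest = A − P = $10,133.32 − $7,643.70 = $2,489.62

Interest = A - P = $2,489.62


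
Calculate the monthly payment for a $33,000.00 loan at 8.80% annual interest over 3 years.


Loan payment formula: PMT = PV × r / (1 − (1 + r)^(−n))
Monthly rate r = 0.088/12 ≈ 0.00733333, n = 36 months
Denominator: 1 − (1 + 0.088/12)^(−36) = 0.231286
PMT = $33,000.00 × (0.088/12) / 0.231286
PMT = $1,046.32 per month

PMT = PV × r / (1-(1+r)^(-n)) = $1,046.32/month


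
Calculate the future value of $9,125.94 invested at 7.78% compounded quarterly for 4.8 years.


Compound interest formula: A = P(1 + r/n)^(nt)
A = $9,125.94 × (1 + 0.0778/4)^(4 × 4.8)
Growth factor: (1 + 0.0778/4)^19.2 = 1.447524
A = $9,125.94 × 1.447524
A = $13,210.02

A = P(1 + r/n)^(nt) = $13,210.02


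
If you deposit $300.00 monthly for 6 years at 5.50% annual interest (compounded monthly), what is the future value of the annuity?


Future value of an ordinary annuity: FV = PMT × ((1 + r)^n − 1) / r
Monthly rate r = 0.055/12 ≈ 0.00458333, n = 72
FV = $300.00 × ((1 + 0.055/12)^72 − 1) / (0.055/12)
FV = $300.00 × 85.073412
FV = $25,522.02

FV = PMT × ((1+r)^n - 1)/r = $25,522.02


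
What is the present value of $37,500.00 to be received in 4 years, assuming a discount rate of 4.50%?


Present value formula: PV = FV / (1 + r)^t
PV = $37,500.00 / (1 + 0.045)^4
PV = $37,500.00 / 1.1925186
PV = $31,446.05

PV = FV / (1 + r)^t = $31,446.05


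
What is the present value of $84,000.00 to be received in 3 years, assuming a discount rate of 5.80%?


Present value formula: PV = FV / (1 + r)^t
PV = $84,000.00 / (1 + 0.058)^3
PV = $84,000.00 / 1.184287
PV = $70,928.75

PV = FV / (1 + r)^t = $70,928.75


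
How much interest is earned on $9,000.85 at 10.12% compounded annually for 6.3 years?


Compound interest earned = final amount − principal.
A = P(1 + r/n)^(nt) = $9,000.85 × (1 + 0.1012/1)^(1 × 6.3) = $16,521.16
Interest = A − P = $16,521.16 − $9,000.85 = $7,520.31

Interest = A - P = $7,520.31


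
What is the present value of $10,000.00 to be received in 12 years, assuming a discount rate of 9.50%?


Present value formula: PV = FV / (1 + r)^t
PV = $10,000.00 / (1 + 0.095)^12
PV = $10,000.00 / 2.971457
PV = $3,365.35

PV = FV / (1 + r)^t = $3,365.35


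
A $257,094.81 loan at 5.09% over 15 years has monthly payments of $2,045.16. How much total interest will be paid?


Total paid over the life of the loan = PMT × n.
Total paid = $2,045.16 × 180 = $368,128.80
Total interest = total paid − principal = $368,128.80 − $257,094.81 = $111,033.99

Total interest = (PMT × n) - PV = $111,033.99


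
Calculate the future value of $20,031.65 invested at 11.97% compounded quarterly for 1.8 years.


Compound interest formula: A = P(1 + r/n)^(nt)
A = $20,031.65 × (1 + 0.1197/4)^(4 × 1.8)
Growth factor: (1 + 0.1197/4)^7.2 = 1.2365177
A = $20,031.65 × 1.2365177
A = $24,769.49

A = P(1 + r/n)^(nt) = $24,769.49


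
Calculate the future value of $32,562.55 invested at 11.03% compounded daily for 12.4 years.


Compound interest formula: A = P(1 + r/n)^(nt)
A = $32,562.55 × (1 + 0.1103/365)^(365 × 12.4)
Growth factor: (1 + 0.1103/365)^4526 = 3.925577
A = $32,562.55 × 3.925577
A = $127,826.80

A = P(1 + r/n)^(nt) = $127,826.80


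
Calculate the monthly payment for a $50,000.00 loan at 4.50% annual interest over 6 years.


Loan payment formula: PMT = PV × r / (1 − (1 + r)^(−n))
Monthly rate r = 0.045/12 = 0.00375, n = 72 months
Denominator: 1 − (1 + 0.045/12)^(−72) = 0.236235
PMT = $50,000.00 × (0.045/12) / 0.236235
PMT = $793.70 per month

PMT = PV × r / (1-(1+r)^(-n)) = $793.70/month


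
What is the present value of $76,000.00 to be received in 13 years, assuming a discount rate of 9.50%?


Present value formula: PV = FV / (1 + r)^t
PV = $76,000.00 / (1 + 0.095)^13
PV = $76,000.00 / 3.253745
PV = $23,357.70

PV = FV / (1 + r)^t = $23,357.70


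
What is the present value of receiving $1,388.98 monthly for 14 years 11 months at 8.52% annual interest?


Present value of an ordinary annuity: PV = PMT × (1 − (1 + r)^(−n)) / r
Monthly rate r = 0.0852/12 = 0.0071, n = 179
PV = $1,388.98 × (1 − (1 + 0.0852/12)^(−179)) / (0.0852/12)
PV = $1,388.98 × 101.149050
PV = $140,494.01

PV = PMT × (1-(1+r)^(-n))/r = $140,494.01


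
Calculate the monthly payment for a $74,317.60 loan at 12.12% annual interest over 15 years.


Loan payment formula: PMT = PV × r / (1 − (1 + r)^(−n))
Monthly rate r = 0.1212/12 = 0.0101, n = 180 months
Denominator: 1 − (1 + 0.1212/12)^(−180) = 0.836163
PMT = $74,317.60 × (0.1212/12) / 0.836163
PMT = $897.68 per month

PMT = PV × r / (1-(1+r)^(-n)) = $897.68/month


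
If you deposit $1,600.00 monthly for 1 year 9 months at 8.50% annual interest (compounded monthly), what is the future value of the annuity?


Future value of an ordinary annuity: FV = PMT × ((1 + r)^n − 1) / r
Monthly rate r = 0.085/12 ≈ 0.00708333, n = 21
FV = $1,600.00 × ((1 + 0.085/12)^21 − 1) / (0.085/12)
FV = $1,600.00 × 22.556410
FV = $36,090.26

FV = PMT × ((1+r)^n - 1)/r = $36,090.26


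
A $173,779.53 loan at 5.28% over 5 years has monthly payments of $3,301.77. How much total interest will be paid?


Total paid over the life of the loan = PMT × n.
Total paid = $3,301.77 × 60 = $198,106.20
Total interest = total paid − principal = $198,106.20 − $173,779.53 = $24,326.67

Total interest = (PMT × n) - PV = $24,326.67


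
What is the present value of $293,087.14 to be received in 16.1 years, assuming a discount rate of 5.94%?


Present value formula: PV = FV / (1 + r)^t
PV = $293,087.14 / (1 + 0.0594)^16.1
PV = $293,087.14 / 2.53201045
PV = $115,752.74

PV = FV / (1 + r)^t = $115,752.74


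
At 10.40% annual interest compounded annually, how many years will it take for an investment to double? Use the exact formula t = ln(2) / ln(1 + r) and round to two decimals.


Doubling condition: (1 + r)^t = 2
Take ln of both sides: t × ln(1 + r) = ln(2)
t = ln(2) / ln(1 + r)
t = 0.693147 / 0.098940
t = 7.01

t = ln(2) / ln(1 + r) = 7.01 years


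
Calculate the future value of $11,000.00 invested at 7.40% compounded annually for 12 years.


Compound interest formula: A = P(1 + r/n)^(nt)
A = $11,000.00 × (1 + 0.074/1)^(1 × 12)
Growth factor: (1 + 0.074/1)^12 = 2.355328
A = $11,000.00 × 2.355328
A = $25,908.61

A = P(1 + r/n)^(nt) = $25,908.61


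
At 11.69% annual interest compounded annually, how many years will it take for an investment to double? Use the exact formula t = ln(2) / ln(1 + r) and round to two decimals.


Doubling condition: (1 + r)^t = 2
Take ln of both sides: t × ln(1 + r) = ln(2)
t = ln(2) / ln(1 + r)
t = 0.693147 / 0.110557
t = 6.27

t = ln(2) / ln(1 + r) = 6.27 years


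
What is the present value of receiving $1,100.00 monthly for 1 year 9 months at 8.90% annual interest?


Present value of an ordinary annuity: PV = PMT × (1 − (1 + r)^(−n)) / r
Monthly rate r = 0.089/12 ≈ 0.00741667, n = 21
PV = $1,100.00 × (1 − (1 + 0.089/12)^(−21)) / (0.089/12)
PV = $1,100.00 × 19.379988
PV = $21,317.99

PV = PMT × (1-(1+r)^(-n))/r = $21,317.99


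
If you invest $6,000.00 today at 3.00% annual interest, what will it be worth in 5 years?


Future value formula: FV = PV × (1 + r)^t
FV = $6,000.00 × (1 + 0.03)^5
FV = $6,000.00 × 1.159274
FV = $6,955.64

FV = PV × (1 + r)^t = $6,955.64


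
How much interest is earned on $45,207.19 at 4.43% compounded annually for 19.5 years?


Compound interest earned = final amount − principal.
A = P(1 + r/n)^(nt) = $45,207.19 × (1 + 0.0443/1)^(1 × 19.5) = $105,268.98
Interest = A − P = $105,268.98 − $45,207.19 = $60,061.79

Interest = A - P = $60,061.79


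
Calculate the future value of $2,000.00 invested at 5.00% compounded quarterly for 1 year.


Compound interest formula: A = P(1 + r/n)^(nt)
A = $2,000.00 × (1 + 0.05/4)^(4 × 1)
Growth factor: (1 + 0.05/4)^4 = 1.050945
A = $2,000.00 × 1.050945
A = $2,101.89

A = P(1 + r/n)^(nt) = $2,101.89


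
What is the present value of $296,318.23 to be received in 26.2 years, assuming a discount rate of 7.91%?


Present value formula: PV = FV / (1 + r)^t
PV = $296,318.23 / (1 + 0.0791)^26.2
PV = $296,318.23 / 7.3487986
PV = $40,322.00

PV = FV / (1 + r)^t = $40,322.00


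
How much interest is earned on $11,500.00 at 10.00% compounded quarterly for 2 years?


Compound interest earned = final amount − principal.
A = P(1 + r/n)^(nt) = $11,500.00 × (1 + 0.1/4)^(4 × 2) = $14,011.63
Interest = A − P = $14,011.63 − $11,500.00 = $2,511.63

Interest = A - P = $2,511.63


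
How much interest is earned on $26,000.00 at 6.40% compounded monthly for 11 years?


Compound interest earned = final amount − principal.
A = P(1 + r/n)^(nt) = $26,000.00 × (1 + 0.064/12)^(12 × 11) = $52,469.17
Interest = A − P = $52,469.17 − $26,000.00 = $26,469.17

Interest = A - P = $26,469.17


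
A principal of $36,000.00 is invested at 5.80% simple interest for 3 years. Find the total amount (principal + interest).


Total amount formula: A = P(1 + rt) = P + P·r·t
Interest: I = P × r × t = $36,000.00 × 0.058 × 3 = $6,264.00
A = P + I = $36,000.00 + $6,264.00 = $42,264.00

A = P + I = P(1 + rt) = $42,264.00


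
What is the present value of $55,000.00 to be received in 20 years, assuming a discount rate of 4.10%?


Present value formula: PV = FV / (1 + r)^t
PV = $55,000.00 / (1 + 0.041)^20
PV = $55,000.00 / 2.2336473
PV = $24,623.40

PV = FV / (1 + r)^t = $24,623.40


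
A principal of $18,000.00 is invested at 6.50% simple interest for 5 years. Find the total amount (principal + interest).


Total amount formula: A = P(1 + rt) = P + P·r·t
Interest: I = P × r × t = $18,000.00 × 0.065 × 5 = $5,850.00
A = P + I = $18,000.00 + $5,850.00 = $23,850.00

A = P + I = P(1 + rt) = $23,850.00


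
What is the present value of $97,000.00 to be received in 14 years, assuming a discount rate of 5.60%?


Present value formula: PV = FV / (1 + r)^t
PV = $97,000.00 / (1 + 0.056)^14
PV = $97,000.00 / 2.144346
PV = $45,235.24

PV = FV / (1 + r)^t = $45,235.24


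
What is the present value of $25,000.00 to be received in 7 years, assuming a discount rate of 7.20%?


Present value formula: PV = FV / (1 + r)^t
PV = $25,000.00 / (1 + 0.072)^7
PV = $25,000.00 / 1.626910
PV = $15,366.55

PV = FV / (1 + r)^t = $15,366.55


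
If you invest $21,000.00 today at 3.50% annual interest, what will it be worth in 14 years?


Future value formula: FV = PV × (1 + r)^t
FV = $21,000.00 × (1 + 0.035)^14
FV = $21,000.00 × 1.6186945
FV = $33,992.58

FV = PV × (1 + r)^t = $33,992.58


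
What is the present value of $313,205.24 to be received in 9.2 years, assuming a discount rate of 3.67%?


Present value formula: PV = FV / (1 + r)^t
PV = $313,205.24 / (1 + 0.0367)^9.2
PV = $313,205.24 / 1.3931841
PV = $224,812.53

PV = FV / (1 + r)^t = $224,812.53


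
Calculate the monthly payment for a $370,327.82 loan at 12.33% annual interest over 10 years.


Loan payment formula: PMT = PV × r / (1 − (1 + r)^(−n))
Monthly rate r = 0.1233/12 = 0.010275, n = 120 months
Denominator: 1 − (1 + 0.1233/12)^(−120) = 0.706744
PMT = $370,327.82 × (0.1233/12) / 0.706744
PMT = $5,384.01 per month

PMT = PV × r / (1-(1+r)^(-n)) = $5,384.01/month


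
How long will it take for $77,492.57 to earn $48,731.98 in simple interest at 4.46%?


Rearrange the simple interest formula for t:
I = P × r × t  ⇒  t = I / (P × r)
t = $48,731.98 / ($77,492.57 × 0.0446)
t = 14.1

t = I/(P×r) = 14.1 years


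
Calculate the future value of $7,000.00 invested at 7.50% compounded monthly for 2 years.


Compound interest formula: A = P(1 + r/n)^(nt)
A = $7,000.00 × (1 + 0.075/12)^(12 × 2)
Growth factor: (1 + 0.075/12)^24 = 1.161292
A = $7,000.00 × 1.161292
A = $8,129.04

A = P(1 + r/n)^(nt) = $8,129.04


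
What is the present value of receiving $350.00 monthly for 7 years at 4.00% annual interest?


Present value of an ordinary annuity: PV = PMT × (1 − (1 + r)^(−n)) / r
Monthly rate r = 0.04/12 ≈ 0.00333333, n = 84
PV = $350.00 × (1 − (1 + 0.04/12)^(−84)) / (0.04/12)
PV = $350.00 × 73.159278
PV = $25,605.75

PV = PMT × (1-(1+r)^(-n))/r = $25,605.75


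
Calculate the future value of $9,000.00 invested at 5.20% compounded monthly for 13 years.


Compound interest formula: A = P(1 + r/n)^(nt)
A = $9,000.00 × (1 + 0.052/12)^(12 × 13)
Growth factor: (1 + 0.052/12)^156 = 1.963129
A = $9,000.00 × 1.963129
A = $17,668.16

A = P(1 + r/n)^(nt) = $17,668.16


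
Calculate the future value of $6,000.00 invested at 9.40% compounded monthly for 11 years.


Compound interest formula: A = P(1 + r/n)^(nt)
A = $6,000.00 × (1 + 0.094/12)^(12 × 11)
Growth factor: (1 + 0.094/12)^132 = 2.800985
A = $6,000.00 × 2.800985
A = $16,805.91

A = P(1 + r/n)^(nt) = $16,805.91


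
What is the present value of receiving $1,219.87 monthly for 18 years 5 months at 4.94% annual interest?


Present value of an ordinary annuity: PV = PMT × (1 − (1 + r)^(−n)) / r
Monthly rate r = 0.0494/12 ≈ 0.00411667, n = 221
PV = $1,219.87 × (1 − (1 + 0.0494/12)^(−221)) / (0.0494/12)
PV = $1,219.87 × 144.931814
PV = $176,797.97

PV = PMT × (1-(1+r)^(-n))/r = $176,797.97


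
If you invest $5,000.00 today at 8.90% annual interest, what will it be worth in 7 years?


Future value formula: FV = PV × (1 + r)^t
FV = $5,000.00 × (1 + 0.089)^7
FV = $5,000.00 × 1.816332
FV = $9,081.66

FV = PV × (1 + r)^t = $9,081.66


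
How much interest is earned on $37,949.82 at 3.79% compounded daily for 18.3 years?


Compound interest earned = final amount − principal.
A = P(1 + r/n)^(nt) = $37,949.82 × (1 + 0.0379/365)^(365 × 18.3) = $75,929.00
Interest = A − P = $75,929.00 − $37,949.82 = $37,979.18

Interest = A - P = $37,979.18


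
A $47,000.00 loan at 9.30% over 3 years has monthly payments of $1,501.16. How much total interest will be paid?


Total paid over the life of the loan = PMT × n.
Total paid = $1,501.16 × 36 = $54,041.76
Total interest = total paid − principal = $54,041.76 − $47,000.00 = $7,041.76

Total interest = (PMT × n) - PV = $7,041.76


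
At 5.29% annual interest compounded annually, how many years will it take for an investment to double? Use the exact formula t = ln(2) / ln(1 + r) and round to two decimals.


Doubling condition: (1 + r)^t = 2
Take ln of both sides: t × ln(1 + r) = ln(2)
t = ln(2) / ln(1 + r)
t = 0.693147 / 0.051548
t = 13.45

t = ln(2) / ln(1 + r) = 13.45 years


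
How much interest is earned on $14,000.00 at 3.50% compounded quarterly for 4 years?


Compound interest earned = final amount − principal.
A = P(1 + r/n)^(nt) = $14,000.00 × (1 + 0.035/4)^(4 × 4) = $16,094.03
Interest = A − P = $16,094.03 − $14,000.00 = $2,094.03

Interest = A - P = $2,094.03


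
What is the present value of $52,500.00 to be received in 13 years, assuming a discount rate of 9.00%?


Present value formula: PV = FV / (1 + r)^t
PV = $52,500.00 / (1 + 0.09)^13
PV = $52,500.00 / 3.065805
PV = $17,124.38

PV = FV / (1 + r)^t = $17,124.38


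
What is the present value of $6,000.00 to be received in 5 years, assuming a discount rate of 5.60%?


Present value formula: PV = FV / (1 + r)^t
PV = $6,000.00 / (1 + 0.056)^5
PV = $6,000.00 / 1.313166
PV = $4,569.11

PV = FV / (1 + r)^t = $4,569.11


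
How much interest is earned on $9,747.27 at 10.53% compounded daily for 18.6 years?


Compound interest earned = final amount − principal.
A = P(1 + r/n)^(nt) = $9,747.27 × (1 + 0.1053/365)^(365 × 18.6) = $69,081.35
Interest = A − P = $69,081.35 − $9,747.27 = $59,334.08

Interest = A - P = $59,334.08


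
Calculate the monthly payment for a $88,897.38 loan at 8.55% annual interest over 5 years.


Loan payment formula: PMT = PV × r / (1 − (1 + r)^(−n))
Monthly rate r = 0.0855/12 = 0.007125, n = 60 months
Denominator: 1 − (1 + 0.0855/12)^(−60) = 0.346873
PMT = $88,897.38 × (0.0855/12) / 0.346873
PMT = $1,826.01 per month

PMT = PV × r / (1-(1+r)^(-n)) = $1,826.01/month


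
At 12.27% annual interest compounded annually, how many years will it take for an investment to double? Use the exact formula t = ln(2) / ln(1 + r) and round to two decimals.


Doubling condition: (1 + r)^t = 2
Take ln of both sides: t × ln(1 + r) = ln(2)
t = ln(2) / ln(1 + r)
t = 0.693147 / 0.115736
t = 5.99

t = ln(2) / ln(1 + r) = 5.99 years


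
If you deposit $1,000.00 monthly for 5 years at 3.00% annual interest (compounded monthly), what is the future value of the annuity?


Future value of an ordinary annuity: FV = PMT × ((1 + r)^n − 1) / r
Monthly rate r = 0.03/12 = 0.0025, n = 60
FV = $1,000.00 × ((1 + 0.03/12)^60 − 1) / (0.03/12)
FV = $1,000.00 × 64.646713
FV = $64,646.71

FV = PMT × ((1+r)^n - 1)/r = $64,646.71


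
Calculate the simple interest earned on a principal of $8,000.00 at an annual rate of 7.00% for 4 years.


Simple interest formula: I = P × r × t
I = $8,000.00 × 0.07 × 4
I = $2,240.00

I = P × r × t = $2,240.00


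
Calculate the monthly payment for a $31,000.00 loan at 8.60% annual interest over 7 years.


Loan payment formula: PMT = PV × r / (1 − (1 + r)^(−n))
Monthly rate r = 0.086/12 ≈ 0.00716667, n = 84 months
Denominator: 1 − (1 + 0.086/12)^(−84) = 0.451108
PMT = $31,000.00 × (0.086/12) / 0.451108
PMT = $492.49 per month

PMT = PV × r / (1-(1+r)^(-n)) = $492.49/month


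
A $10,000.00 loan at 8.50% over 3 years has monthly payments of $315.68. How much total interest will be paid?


Total paid over the life of the loan = PMT × n.
Total paid = $315.68 × 36 = $11,364.48
Total interest = total paid − principal = $11,364.48 − $10,000.00 = $1,364.48

Total interest = (PMT × n) - PV = $1,364.48


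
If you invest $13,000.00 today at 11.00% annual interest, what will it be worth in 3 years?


Future value formula: FV = PV × (1 + r)^t
FV = $13,000.00 × (1 + 0.11)^3
FV = $13,000.00 × 1.367631
FV = $17,779.20

FV = PV × (1 + r)^t = $17,779.20


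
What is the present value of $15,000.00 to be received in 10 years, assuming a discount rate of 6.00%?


Present value formula: PV = FV / (1 + r)^t
PV = $15,000.00 / (1 + 0.06)^10
PV = $15,000.00 / 1.790848
PV = $8,375.92

PV = FV / (1 + r)^t = $8,375.92


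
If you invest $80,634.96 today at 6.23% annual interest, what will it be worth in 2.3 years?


Future value formula: FV = PV × (1 + r)^t
FV = $80,634.96 × (1 + 0.0623)^2.3
FV = $80,634.96 × 1.1491283
FV = $92,659.91

FV = PV × (1 + r)^t = $92,659.91


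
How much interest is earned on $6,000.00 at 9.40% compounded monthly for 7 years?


Compound interest earned = final amount − principal.
A = P(1 + r/n)^(nt) = $6,000.00 × (1 + 0.094/12)^(12 × 7) = $11,555.89
Interest = A − P = $11,555.89 − $6,000.00 = $5,555.89

Interest = A - P = $5,555.89


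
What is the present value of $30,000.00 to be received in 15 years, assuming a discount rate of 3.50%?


Present value formula: PV = FV / (1 + r)^t
PV = $30,000.00 / (1 + 0.035)^15
PV = $30,000.00 / 1.675349
PV = $17,906.72

PV = FV / (1 + r)^t = $17,906.72


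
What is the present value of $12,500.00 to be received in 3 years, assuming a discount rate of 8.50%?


Present value formula: PV = FV / (1 + r)^t
PV = $12,500.00 / (1 + 0.085)^3
PV = $12,500.00 / 1.277289
PV = $9,786.35

PV = FV / (1 + r)^t = $9,786.35


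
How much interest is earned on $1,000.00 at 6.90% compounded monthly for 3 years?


Compound interest earned = final amount − principal.
A = P(1 + r/n)^(nt) = $1,000.00 × (1 + 0.069/12)^(12 × 3) = $1,229.25
Interest = A − P = $1,229.25 − $1,000.00 = $229.25

Interest = A - P = $229.25


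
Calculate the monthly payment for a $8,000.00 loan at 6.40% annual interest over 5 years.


Loan payment formula: PMT = PV × r / (1 − (1 + r)^(−n))
Monthly rate r = 0.064/12 ≈ 0.00533333, n = 60 months
Denominator: 1 − (1 + 0.064/12)^(−60) = 0.273233
PMT = $8,000.00 × (0.064/12) / 0.273233
PMT = $156.15 per month

PMT = PV × r / (1-(1+r)^(-n)) = $156.15/month


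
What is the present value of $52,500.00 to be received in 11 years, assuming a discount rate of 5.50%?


Present value formula: PV = FV / (1 + r)^t
PV = $52,500.00 / (1 + 0.055)^11
PV = $52,500.00 / 1.8020924
PV = $29,132.80

PV = FV / (1 + r)^t = $29,132.80


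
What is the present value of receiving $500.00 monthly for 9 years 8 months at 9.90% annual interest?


Present value of an ordinary annuity: PV = PMT × (1 − (1 + r)^(−n)) / r
Monthly rate r = 0.099/12 = 0.00825, n = 116
PV = $500.00 × (1 − (1 + 0.099/12)^(−116)) / (0.099/12)
PV = $500.00 × 74.478300
PV = $37,239.15

PV = PMT × (1-(1+r)^(-n))/r = $37,239.15


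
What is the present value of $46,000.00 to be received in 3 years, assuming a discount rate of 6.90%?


Present value formula: PV = FV / (1 + r)^t
PV = $46,000.00 / (1 + 0.069)^3
PV = $46,000.00 / 1.2216115
PV = $37,655.18

PV = FV / (1 + r)^t = $37,655.18


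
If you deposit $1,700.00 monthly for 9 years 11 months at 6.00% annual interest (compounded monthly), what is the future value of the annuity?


Future value of an ordinary annuity: FV = PMT × ((1 + r)^n − 1) / r
Monthly rate r = 0.06/12 = 0.005, n = 119
FV = $1,700.00 × ((1 + 0.06/12)^119 − 1) / (0.06/12)
FV = $1,700.00 × 162.069002
FV = $275,517.30

FV = PMT × ((1+r)^n - 1)/r = $275,517.30


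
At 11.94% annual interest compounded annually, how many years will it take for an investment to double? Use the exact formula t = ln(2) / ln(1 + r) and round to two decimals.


Doubling condition: (1 + r)^t = 2
Take ln of both sides: t × ln(1 + r) = ln(2)
t = ln(2) / ln(1 + r)
t = 0.693147 / 0.112793
t = 6.15

t = ln(2) / ln(1 + r) = 6.15 years


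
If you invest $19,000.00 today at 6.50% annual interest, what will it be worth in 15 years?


Future value formula: FV = PV × (1 + r)^t
FV = $19,000.00 × (1 + 0.065)^15
FV = $19,000.00 × 2.571841
FV = $48,864.98

FV = PV × (1 + r)^t = $48,864.98


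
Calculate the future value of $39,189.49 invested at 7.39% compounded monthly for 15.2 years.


Compound interest formula: A = P(1 + r/n)^(nt)
A = $39,189.49 × (1 + 0.0739/12)^(12 × 15.2)
Growth factor: (1 + 0.0739/12)^182.4 = 3.0643497
A = $39,189.49 × 3.0643497
A = $120,090.30

A = P(1 + r/n)^(nt) = $120,090.30


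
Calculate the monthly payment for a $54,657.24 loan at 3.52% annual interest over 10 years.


Loan payment formula: PMT = PV × r / (1 − (1 + r)^(−n))
Monthly rate r = 0.0352/12 ≈ 0.00293333, n = 120 months
Denominator: 1 − (1 + 0.0352/12)^(−120) = 0.296357
PMT = $54,657.24 × (0.0352/12) / 0.296357
PMT = $541.00 per month

PMT = PV × r / (1-(1+r)^(-n)) = $541.00/month


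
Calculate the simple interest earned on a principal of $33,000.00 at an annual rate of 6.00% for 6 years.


Simple interest formula: I = P × r × t
I = $33,000.00 × 0.06 × 6
I = $11,880.00

I = P × r × t = $11,880.00


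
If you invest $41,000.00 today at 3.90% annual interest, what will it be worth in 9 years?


Future value formula: FV = PV × (1 + r)^t
FV = $41,000.00 × (1 + 0.039)^9
FV = $41,000.00 × 1.411042
FV = $57,852.72

FV = PV × (1 + r)^t = $57,852.72


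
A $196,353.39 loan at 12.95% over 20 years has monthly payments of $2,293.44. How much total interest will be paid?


Total paid over the life of the loan = PMT × n.
Total paid = $2,293.44 × 240 = $550,425.60
Total interest = total paid − principal = $550,425.60 − $196,353.39 = $354,072.21

Total interest = (PMT × n) - PV = $354,072.21


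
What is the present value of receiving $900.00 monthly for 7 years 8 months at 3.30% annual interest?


Present value of an ordinary annuity: PV = PMT × (1 − (1 + r)^(−n)) / r
Monthly rate r = 0.033/12 = 0.00275, n = 92
PV = $900.00 × (1 − (1 + 0.033/12)^(−92)) / (0.033/12)
PV = $900.00 × 81.186346
PV = $73,067.71

PV = PMT × (1-(1+r)^(-n))/r = $73,067.71


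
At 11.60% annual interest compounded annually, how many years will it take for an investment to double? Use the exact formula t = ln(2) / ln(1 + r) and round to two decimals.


Doubling condition: (1 + r)^t = 2
Take ln of both sides: t × ln(1 + r) = ln(2)
t = ln(2) / ln(1 + r)
t = 0.693147 / 0.109751
t = 6.32

t = ln(2) / ln(1 + r) = 6.32 years


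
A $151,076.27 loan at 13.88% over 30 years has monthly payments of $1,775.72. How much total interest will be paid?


Total paid over the life of the loan = PMT × n.
Total paid = $1,775.72 × 360 = $639,259.20
Total interest = total paid − principal = $639,259.20 − $151,076.27 = $488,182.93

Total interest = (PMT × n) - PV = $488,182.93


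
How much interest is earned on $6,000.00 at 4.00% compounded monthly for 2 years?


Compound interest earned = final amount − principal.
A = P(1 + r/n)^(nt) = $6,000.00 × (1 + 0.04/12)^(12 × 2) = $6,498.86
Interest = A − P = $6,498.86 − $6,000.00 = $498.86

Interest = A - P = $498.86


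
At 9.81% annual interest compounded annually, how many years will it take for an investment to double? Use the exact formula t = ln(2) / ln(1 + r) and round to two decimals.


Doubling condition: (1 + r)^t = 2
Take ln of both sides: t × ln(1 + r) = ln(2)
t = ln(2) / ln(1 + r)
t = 0.693147 / 0.093581
t = 7.41

t = ln(2) / ln(1 + r) = 7.41 years


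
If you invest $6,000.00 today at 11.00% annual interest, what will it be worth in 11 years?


Future value formula: FV = PV × (1 + r)^t
FV = $6,000.00 × (1 + 0.11)^11
FV = $6,000.00 × 3.151757
FV = $18,910.54

FV = PV × (1 + r)^t = $18,910.54


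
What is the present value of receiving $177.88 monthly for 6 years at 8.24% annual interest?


Present value of an ordinary annuity: PV = PMT × (1 − (1 + r)^(−n)) / r
Monthly rate r = 0.0824/12 ≈ 0.00686667, n = 72
PV = $177.88 × (1 − (1 + 0.0824/12)^(−72)) / (0.0824/12)
PV = $177.88 × 56.655110
PV = $10,077.81

PV = PMT × (1-(1+r)^(-n))/r = $10,077.81


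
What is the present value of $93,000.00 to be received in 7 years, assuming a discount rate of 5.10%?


Present value formula: PV = FV / (1 + r)^t
PV = $93,000.00 / (1 + 0.051)^7
PV = $93,000.00 / 1.4165079
PV = $65,654.42

PV = FV / (1 + r)^t = $65,654.42


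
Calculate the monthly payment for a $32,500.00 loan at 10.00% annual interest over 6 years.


Loan payment formula: PMT = PV × r / (1 − (1 + r)^(−n))
Monthly rate r = 0.1/12 ≈ 0.00833333, n = 72 months
Denominator: 1 − (1 + 0.1/12)^(−72) = 0.449822
PMT = $32,500.00 × (0.1/12) / 0.449822
PMT = $602.09 per month

PMT = PV × r / (1-(1+r)^(-n)) = $602.09/month


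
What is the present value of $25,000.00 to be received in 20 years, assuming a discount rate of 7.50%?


Present value formula: PV = FV / (1 + r)^t
PV = $25,000.00 / (1 + 0.075)^20
PV = $25,000.00 / 4.247851
PV = $5,885.33

PV = FV / (1 + r)^t = $5,885.33


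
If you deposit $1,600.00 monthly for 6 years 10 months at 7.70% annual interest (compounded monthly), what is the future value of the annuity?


Future value of an ordinary annuity: FV = PMT × ((1 + r)^n − 1) / r
Monthly rate r = 0.077/12 ≈ 0.00641667, n = 82
FV = $1,600.00 × ((1 + 0.077/12)^82 − 1) / (0.077/12)
FV = $1,600.00 × 107.468529
FV = $171,949.65

FV = PMT × ((1+r)^n - 1)/r = $171,949.65


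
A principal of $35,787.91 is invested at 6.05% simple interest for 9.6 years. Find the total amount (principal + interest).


Total amount formula: A = P(1 + rt) = P + P·r·t
Interest: I = P × r × t = $35,787.91 × 0.0605 × 9.6 = $20,785.62
A = P + I = $35,787.91 + $20,785.62 = $56,573.53

A = P + I = P(1 + rt) = $56,573.53


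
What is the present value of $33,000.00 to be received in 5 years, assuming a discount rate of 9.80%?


Present value formula: PV = FV / (1 + r)^t
PV = $33,000.00 / (1 + 0.098)^5
PV = $33,000.00 / 1.595922
PV = $20,677.70

PV = FV / (1 + r)^t = $20,677.70
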